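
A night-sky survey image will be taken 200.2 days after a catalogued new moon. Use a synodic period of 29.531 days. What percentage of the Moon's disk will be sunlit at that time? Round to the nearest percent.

Reduce mod P: 200.2 − 6×29.531 = 23.01 d into the current lunation.
The Moon has covered 23.01/29.531 of its cycle, so θ ≈ 360° × 23.01/29.531 = 280.6°.
cos 280.6° = 0.183, so f = (1 − 0.183)/2 = 0.408, so 41%.

41%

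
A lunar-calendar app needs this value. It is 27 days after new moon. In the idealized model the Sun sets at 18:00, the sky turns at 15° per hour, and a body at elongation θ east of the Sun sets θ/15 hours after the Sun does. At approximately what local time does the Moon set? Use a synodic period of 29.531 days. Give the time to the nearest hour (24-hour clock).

Elongation θ = 360° × 27/29.531 ≈ 329.1°.
The Moon trails the Sun by θ/15 = 329.1/15 ≈ 21.94 hours.
18:00 + 21.94 h ≈ 15:57 → 16:00 to the nearest hour.

16:00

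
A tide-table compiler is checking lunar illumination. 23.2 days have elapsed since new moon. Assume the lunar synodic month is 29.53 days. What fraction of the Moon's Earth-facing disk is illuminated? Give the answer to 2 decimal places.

Elongation θ = 360° × 23.2/29.53 ≈ 282.8°.
With cos θ = 0.222, the lit fraction is (1 − 0.222)/2 ≈ 0.389.

0.39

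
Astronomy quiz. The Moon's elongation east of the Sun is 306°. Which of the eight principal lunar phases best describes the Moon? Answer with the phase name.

waning crescent

The waning crescent sector spans roughly 292°–338°; 306° falls inside it.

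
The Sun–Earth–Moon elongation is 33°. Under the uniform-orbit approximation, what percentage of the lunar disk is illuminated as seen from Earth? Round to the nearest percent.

8%

Half-versine of 33°: (1 − 0.839)/2 = 0.081, i.e. 8%.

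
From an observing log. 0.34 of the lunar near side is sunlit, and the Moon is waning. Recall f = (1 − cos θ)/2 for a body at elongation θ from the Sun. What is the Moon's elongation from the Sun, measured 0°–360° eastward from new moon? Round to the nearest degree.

289°

From f = (1 − cos θ)/2: cos θ = 1 − 2×0.34 = 0.320; arccos → 71.3°.
A waning Moon lies in 180°–360°, so θ = 360° − 71.3° = 288.7°.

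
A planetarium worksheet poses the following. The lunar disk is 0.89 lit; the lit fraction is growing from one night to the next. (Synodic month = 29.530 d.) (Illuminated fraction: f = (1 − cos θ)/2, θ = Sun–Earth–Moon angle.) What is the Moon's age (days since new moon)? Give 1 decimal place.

From f = (1 − cos θ)/2: cos θ = 1 − 2×0.89 = -0.780; arccos → 141.3°.
Before full moon the principal value applies: θ = 141.3°.
Age = 29.530 × 141.3°/360° ≈ 11.59 days.

11.6 days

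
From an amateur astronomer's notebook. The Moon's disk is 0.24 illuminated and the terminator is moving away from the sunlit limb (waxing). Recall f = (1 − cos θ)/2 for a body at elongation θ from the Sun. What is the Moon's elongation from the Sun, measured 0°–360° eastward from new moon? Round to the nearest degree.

59°

cos θ = 1 − 2f = 0.520, giving a principal value of 58.7°.
Before full moon the principal value applies: θ = 58.7°.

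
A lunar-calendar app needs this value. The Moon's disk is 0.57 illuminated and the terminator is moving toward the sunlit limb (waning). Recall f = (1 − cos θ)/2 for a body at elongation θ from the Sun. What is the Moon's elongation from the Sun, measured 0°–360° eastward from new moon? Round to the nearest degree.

From f = (1 − cos θ)/2: cos θ = 1 − 2×0.57 = -0.140; arccos → 98.0°.
Since the Moon is past full (waning), take the reflex angle: θ = 360° − 98.0° = 262.0°.

262°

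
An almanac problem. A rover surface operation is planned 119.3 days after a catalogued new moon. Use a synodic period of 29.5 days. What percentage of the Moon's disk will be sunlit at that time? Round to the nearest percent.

2%

Reduce mod P: 119.3 − 4×29.5 = 1.30 d into the current lunation.
The Moon has covered 1.30/29.5 of its cycle, so θ ≈ 360° × 1.30/29.5 = 15.9°.
Illuminated fraction = (1 − cos 15.9°)/2 = (1 − 0.962)/2 ≈ 0.019, so 2%.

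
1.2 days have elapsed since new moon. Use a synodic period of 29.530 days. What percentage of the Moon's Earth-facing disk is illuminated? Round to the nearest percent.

The Moon has covered 1.2/29.530 of its cycle, so θ ≈ 360° × 1.2/29.530 = 14.6°.
cos 14.6° = 0.968, so f = (1 − 0.968)/2 = 0.016, so 2%.

2%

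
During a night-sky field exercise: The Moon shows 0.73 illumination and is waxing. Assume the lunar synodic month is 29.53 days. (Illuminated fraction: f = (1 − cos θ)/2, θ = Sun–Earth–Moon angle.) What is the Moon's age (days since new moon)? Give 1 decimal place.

Invert f = (1 − cos θ)/2 to get cos θ = 1 − 2(0.73) = -0.460, hence θ₀ = arccos -0.460 = 117.4°.
Waxing ⇒ before full, so θ = 117.4°.
Age = 29.53 × 117.4°/360° ≈ 9.63 days.

9.6 days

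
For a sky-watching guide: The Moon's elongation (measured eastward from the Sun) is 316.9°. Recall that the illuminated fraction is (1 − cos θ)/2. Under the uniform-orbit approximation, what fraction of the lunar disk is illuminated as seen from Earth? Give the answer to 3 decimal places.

0.135

f = (1 − cos 316.9°)/2 = (1 − 0.730)/2 ≈ 0.135.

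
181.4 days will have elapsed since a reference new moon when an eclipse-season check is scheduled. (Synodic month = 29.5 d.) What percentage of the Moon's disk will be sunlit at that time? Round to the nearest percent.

181.4 d spans 6 complete synodic months (6 × 29.5 = 177.00 d) plus 4.40 d.
Elongation θ = 360° × 4.40/29.5 ≈ 53.7°.
Illuminated fraction = (1 − cos 53.7°)/2 = (1 − 0.592)/2 ≈ 0.204, so 20%.

20%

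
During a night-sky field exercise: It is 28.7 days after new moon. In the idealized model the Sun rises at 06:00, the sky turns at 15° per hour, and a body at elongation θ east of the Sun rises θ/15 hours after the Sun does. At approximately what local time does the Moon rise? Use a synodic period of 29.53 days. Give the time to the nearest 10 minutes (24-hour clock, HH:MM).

Elongation θ = 360° × 28.7/29.53 ≈ 349.9°.
The Moon trails the Sun by θ/15 = 349.9/15 ≈ 23.33 hours.
06:00 + 23.325 h ≈ 05:20 → 05:20 to the nearest ten minutes.

05:20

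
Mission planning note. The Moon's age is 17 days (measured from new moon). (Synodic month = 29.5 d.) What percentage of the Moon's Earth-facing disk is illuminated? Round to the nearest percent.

94%

Elongation θ = 360° × 17/29.5 ≈ 207.5°.
Illuminated fraction = (1 − cos 207.5°)/2 = (1 − (-0.887))/2 ≈ 0.944, so 94%.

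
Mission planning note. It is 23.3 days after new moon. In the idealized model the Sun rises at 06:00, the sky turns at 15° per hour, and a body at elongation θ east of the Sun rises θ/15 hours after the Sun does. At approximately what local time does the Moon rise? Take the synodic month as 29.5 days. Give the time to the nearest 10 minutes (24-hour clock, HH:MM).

The Moon has covered 23.3/29.5 of its cycle, so θ ≈ 360° × 23.3/29.5 = 284.3°.
The Moon trails the Sun by θ/15 = 284.3/15 ≈ 18.96 hours.
06:00 + 18.956 h ≈ 00:57 → 01:00 to the nearest ten minutes.

01:00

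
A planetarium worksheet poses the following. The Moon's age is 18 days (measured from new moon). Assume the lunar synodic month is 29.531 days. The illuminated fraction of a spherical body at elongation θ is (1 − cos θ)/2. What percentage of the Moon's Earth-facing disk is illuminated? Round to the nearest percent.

89%

Elongation θ = 360° × 18/29.531 ≈ 219.4°.
cos 219.4° = (-0.772), so f = (1 − (-0.772))/2 = 0.886, so 89%.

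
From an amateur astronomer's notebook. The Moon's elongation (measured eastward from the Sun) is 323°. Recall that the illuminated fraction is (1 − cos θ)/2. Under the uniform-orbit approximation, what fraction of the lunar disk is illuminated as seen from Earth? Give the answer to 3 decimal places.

0.101

f = (1 − cos 323°)/2 = (1 − 0.799)/2 ≈ 0.101.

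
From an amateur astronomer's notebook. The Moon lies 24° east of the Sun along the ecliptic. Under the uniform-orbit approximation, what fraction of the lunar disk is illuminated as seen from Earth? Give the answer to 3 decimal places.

0.043

Half-versine of 24°: (1 − 0.914)/2 = 0.043.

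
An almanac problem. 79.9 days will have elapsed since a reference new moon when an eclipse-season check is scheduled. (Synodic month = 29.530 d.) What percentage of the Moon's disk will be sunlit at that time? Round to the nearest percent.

79.9/29.530 = 2.706 lunations, so 2 complete cycles and 20.84 d into the next.
The Moon has covered 20.84/29.530 of its cycle, so θ ≈ 360° × 20.84/29.530 = 254.1°.
cos 254.1° = (-0.275), so f = (1 − (-0.275))/2 = 0.637, so 64%.

64%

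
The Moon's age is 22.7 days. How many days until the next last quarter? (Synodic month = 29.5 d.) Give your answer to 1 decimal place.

28.9 days

Last quarter occurs at elongation 270°, i.e. at age 29.5 × 270/360 = 22.125 d.
This lunation's last quarter (22.125 d) has passed, so add one period: 51.625 − 22.7 = 28.925 days.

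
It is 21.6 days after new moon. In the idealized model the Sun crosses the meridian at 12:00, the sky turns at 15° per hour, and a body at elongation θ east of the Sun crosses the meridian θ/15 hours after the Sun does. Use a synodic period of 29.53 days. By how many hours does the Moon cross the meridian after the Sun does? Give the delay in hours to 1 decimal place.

17.6 h

Elongation θ = 360° × 21.6/29.53 ≈ 263.3°.
Delay after the Sun = 263.3° / (15°/h) ≈ 17.56 h.
So the Moon crosses the meridian 17.56 h after the Sun.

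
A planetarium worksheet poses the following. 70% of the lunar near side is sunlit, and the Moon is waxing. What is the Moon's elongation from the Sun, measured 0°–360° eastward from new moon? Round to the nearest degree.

114°

cos θ = 1 − 2f = -0.400, giving a principal value of 113.6°.
The Moon is waxing (0°–180°), so θ = 113.6° directly.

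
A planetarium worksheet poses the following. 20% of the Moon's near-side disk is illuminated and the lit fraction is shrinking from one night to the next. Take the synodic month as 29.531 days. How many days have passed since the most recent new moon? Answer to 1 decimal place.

cos θ = 1 − 2f = 0.600, giving a principal value of 53.1°.
Waning ⇒ past full, so θ = 360° − 53.1° = 306.9°.
At 360°/29.531 d per day, 306.9° corresponds to 25.17 days.

25.2 days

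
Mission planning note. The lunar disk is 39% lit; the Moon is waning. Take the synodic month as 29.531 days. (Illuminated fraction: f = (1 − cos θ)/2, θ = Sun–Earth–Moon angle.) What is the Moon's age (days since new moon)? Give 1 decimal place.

cos θ = 1 − 2f = 0.220, giving a principal value of 77.3°.
A waning Moon lies in 180°–360°, so θ = 360° − 77.3° = 282.7°.
Age = 29.531 × 282.7°/360° ≈ 23.19 days.

23.2 days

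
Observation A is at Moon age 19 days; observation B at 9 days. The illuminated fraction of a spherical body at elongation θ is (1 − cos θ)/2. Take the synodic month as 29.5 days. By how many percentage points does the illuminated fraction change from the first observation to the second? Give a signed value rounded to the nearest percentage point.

θ₁ = 360° × 19/29.5 = 231.9°, f₁ = (1 − cos θ₁)/2 = 0.809.
θ₂ = 360° × 9/29.5 = 109.8°, f₂ = (1 − cos θ₂)/2 = 0.670.
Change = f₂ − f₁ = -0.139 → -14 percentage points.

-14 pp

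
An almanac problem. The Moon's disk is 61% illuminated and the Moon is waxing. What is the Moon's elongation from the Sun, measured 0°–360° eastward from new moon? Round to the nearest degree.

cos θ = 1 − 2f = -0.220, giving a principal value of 102.7°.
Before full moon the principal value applies: θ = 102.7°.

103°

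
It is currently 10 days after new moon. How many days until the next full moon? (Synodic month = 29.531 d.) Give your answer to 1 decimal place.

4.8 days

Full moon occurs at elongation 180°, i.e. at age 29.531 × 180/360 = 14.765 d.
That is 14.765 − 10 = 4.765 days ahead.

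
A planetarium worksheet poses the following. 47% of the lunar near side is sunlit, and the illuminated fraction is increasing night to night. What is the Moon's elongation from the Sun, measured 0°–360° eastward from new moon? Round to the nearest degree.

Invert f = (1 − cos θ)/2 to get cos θ = 1 − 2(0.47) = 0.060, hence θ₀ = arccos 0.060 = 86.6°.
Before full moon the principal value applies: θ = 86.6°.

87°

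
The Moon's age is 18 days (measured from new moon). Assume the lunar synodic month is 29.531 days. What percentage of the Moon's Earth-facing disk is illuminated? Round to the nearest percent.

89%

Phase angle: θ = 360°·(18 d)/(29.531 d) = 219.4°.
cos 219.4° = (-0.772), so f = (1 − (-0.772))/2 = 0.886, so 89%.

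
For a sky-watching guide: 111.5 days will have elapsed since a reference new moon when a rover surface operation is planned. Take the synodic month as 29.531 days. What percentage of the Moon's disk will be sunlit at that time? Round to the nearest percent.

42%

111.5/29.531 = 3.776 lunations, so 3 complete cycles and 22.91 d into the next.
The Moon has covered 22.91/29.531 of its cycle, so θ ≈ 360° × 22.91/29.531 = 279.2°.
Illuminated fraction = (1 − cos 279.2°)/2 = (1 − 0.161)/2 ≈ 0.420, so 42%.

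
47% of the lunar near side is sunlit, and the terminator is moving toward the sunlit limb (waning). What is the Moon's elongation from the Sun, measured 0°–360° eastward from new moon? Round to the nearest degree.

cos θ = 1 − 2f = 0.060, giving a principal value of 86.6°.
Waning ⇒ past full, so θ = 360° − 86.6° = 273.4°.

273°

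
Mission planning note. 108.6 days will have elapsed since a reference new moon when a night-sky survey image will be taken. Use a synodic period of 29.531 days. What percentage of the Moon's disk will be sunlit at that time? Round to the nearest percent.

72%

108.6/29.531 = 3.677 lunations, so 3 complete cycles and 20.01 d into the next.
Elongation θ = 360° × 20.01/29.531 ≈ 243.9°.
Illuminated fraction = (1 − cos 243.9°)/2 = (1 − (-0.440))/2 ≈ 0.720, so 72%.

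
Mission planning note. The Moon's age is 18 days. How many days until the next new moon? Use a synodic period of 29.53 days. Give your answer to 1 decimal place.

11.5 days

One full lunation from the last new moon is 29.53 d; remaining = 29.53 − 18 = 11.530 d.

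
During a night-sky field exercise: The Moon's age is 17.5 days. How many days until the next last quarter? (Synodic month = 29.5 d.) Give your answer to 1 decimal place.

4.6 days

Last quarter occurs at elongation 270°, i.e. at age 29.5 × 270/360 = 22.125 d.
So 4.625 days remain (22.125 − 17.5).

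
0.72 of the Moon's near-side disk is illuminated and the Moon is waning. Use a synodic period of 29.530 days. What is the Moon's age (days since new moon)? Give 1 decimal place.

20.0 days

From f = (1 − cos θ)/2: cos θ = 1 − 2×0.72 = -0.440; arccos → 116.1°.
Since the Moon is past full (waning), take the reflex angle: θ = 360° − 116.1° = 243.9°.
That fraction of the synodic month is 243.9/360 × 29.530 d ≈ 20.01 d.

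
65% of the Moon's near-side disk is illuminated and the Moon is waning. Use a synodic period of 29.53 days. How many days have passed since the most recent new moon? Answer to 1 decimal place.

From f = (1 − cos θ)/2: cos θ = 1 − 2×0.65 = -0.300; arccos → 107.5°.
Waning ⇒ past full, so θ = 360° − 107.5° = 252.5°.
That fraction of the synodic month is 252.5/360 × 29.53 d ≈ 20.72 d.

20.7 days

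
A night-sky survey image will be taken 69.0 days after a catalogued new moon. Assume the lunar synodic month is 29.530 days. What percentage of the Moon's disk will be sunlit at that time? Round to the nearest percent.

69.0 d spans 2 complete synodic months (2 × 29.530 = 59.06 d) plus 9.94 d.
The Moon has covered 9.94/29.530 of its cycle, so θ ≈ 360° × 9.94/29.530 = 121.2°.
With cos θ = (-0.518), the lit fraction is (1 − (-0.518))/2 ≈ 0.759, so 76%.

76%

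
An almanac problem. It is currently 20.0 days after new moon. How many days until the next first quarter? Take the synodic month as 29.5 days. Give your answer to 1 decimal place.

16.9 days

First quarter is 0.25 of the way through the cycle: age 0.25 × 29.5 = 7.375 d.
This lunation's first quarter (7.375 d) has passed, so add one period: 36.875 − 20.0 = 16.875 days.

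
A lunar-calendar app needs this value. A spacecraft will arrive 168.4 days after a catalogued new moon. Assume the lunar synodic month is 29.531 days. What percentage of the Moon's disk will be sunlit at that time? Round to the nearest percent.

65%

168.4/29.531 = 5.702 lunations, so 5 complete cycles and 20.75 d into the next.
The Moon has covered 20.75/29.531 of its cycle, so θ ≈ 360° × 20.75/29.531 = 252.9°.
With cos θ = (-0.294), the lit fraction is (1 − (-0.294))/2 ≈ 0.647, so 65%.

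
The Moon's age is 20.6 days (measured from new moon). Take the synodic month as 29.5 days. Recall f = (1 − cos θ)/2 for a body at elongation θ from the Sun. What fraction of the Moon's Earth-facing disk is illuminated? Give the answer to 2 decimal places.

0.66

The Moon has covered 20.6/29.5 of its cycle, so θ ≈ 360° × 20.6/29.5 = 251.4°.
With cos θ = (-0.319), the lit fraction is (1 − (-0.319))/2 ≈ 0.660.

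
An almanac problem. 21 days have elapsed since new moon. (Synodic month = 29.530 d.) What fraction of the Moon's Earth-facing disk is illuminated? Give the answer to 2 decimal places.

0.62

The Moon has covered 21/29.530 of its cycle, so θ ≈ 360° × 21/29.530 = 256.0°.
Illuminated fraction = (1 − cos 256.0°)/2 = (1 − (-0.242))/2 ≈ 0.621.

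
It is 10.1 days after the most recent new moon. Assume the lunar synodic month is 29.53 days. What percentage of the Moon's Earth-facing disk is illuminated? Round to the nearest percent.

The Moon has covered 10.1/29.53 of its cycle, so θ ≈ 360° × 10.1/29.53 = 123.1°.
Illuminated fraction = (1 − cos 123.1°)/2 = (1 − (-0.547))/2 ≈ 0.773, so 77%.

77%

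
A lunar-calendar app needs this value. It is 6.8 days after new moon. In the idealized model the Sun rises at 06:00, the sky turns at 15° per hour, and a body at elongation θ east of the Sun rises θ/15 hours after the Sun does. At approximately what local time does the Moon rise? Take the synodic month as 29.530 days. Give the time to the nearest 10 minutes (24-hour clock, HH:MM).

The Moon has covered 6.8/29.530 of its cycle, so θ ≈ 360° × 6.8/29.530 = 82.9°.
The Moon trails the Sun by θ/15 = 82.9/15 ≈ 5.53 hours.
06:00 + 5.527 h ≈ 11:32 → 11:30 to the nearest ten minutes.

11:30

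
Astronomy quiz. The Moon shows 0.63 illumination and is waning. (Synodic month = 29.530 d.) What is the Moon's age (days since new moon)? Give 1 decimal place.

20.9 days

Invert f = (1 − cos θ)/2 to get cos θ = 1 − 2(0.63) = -0.260, hence θ₀ = arccos -0.260 = 105.1°.
A waning Moon lies in 180°–360°, so θ = 360° − 105.1° = 254.9°.
At 360°/29.530 d per day, 254.9° corresponds to 20.91 days.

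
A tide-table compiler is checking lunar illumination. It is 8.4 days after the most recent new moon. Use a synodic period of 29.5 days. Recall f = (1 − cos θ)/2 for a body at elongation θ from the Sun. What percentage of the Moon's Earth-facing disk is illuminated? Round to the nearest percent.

61%

The Moon has covered 8.4/29.5 of its cycle, so θ ≈ 360° × 8.4/29.5 = 102.5°.
cos 102.5° = (-0.217), so f = (1 − (-0.217))/2 = 0.608, so 61%.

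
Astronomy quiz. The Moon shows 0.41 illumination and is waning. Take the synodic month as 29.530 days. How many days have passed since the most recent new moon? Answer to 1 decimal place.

From f = (1 − cos θ)/2: cos θ = 1 − 2×0.41 = 0.180; arccos → 79.6°.
A waning Moon lies in 180°–360°, so θ = 360° − 79.6° = 280.4°.
That fraction of the synodic month is 280.4/360 × 29.530 d ≈ 23.00 d.

23.0 days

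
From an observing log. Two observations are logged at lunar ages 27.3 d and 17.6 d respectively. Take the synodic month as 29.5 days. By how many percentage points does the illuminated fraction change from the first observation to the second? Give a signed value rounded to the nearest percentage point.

+86 percentage points

First observation: θ = 360°·27.3/29.5 = 333.2°, so f = 0.054.
Second observation: θ = 214.8°, f = 0.911.
Δf = 0.911 − 0.054 = +0.857, i.e. +86 pp.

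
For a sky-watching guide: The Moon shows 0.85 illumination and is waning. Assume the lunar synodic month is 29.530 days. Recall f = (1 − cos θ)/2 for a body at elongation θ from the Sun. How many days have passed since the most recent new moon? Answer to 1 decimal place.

18.5 days

From f = (1 − cos θ)/2: cos θ = 1 − 2×0.85 = -0.700; arccos → 134.4°.
A waning Moon lies in 180°–360°, so θ = 360° − 134.4° = 225.6°.
At 360°/29.530 d per day, 225.6° corresponds to 18.50 days.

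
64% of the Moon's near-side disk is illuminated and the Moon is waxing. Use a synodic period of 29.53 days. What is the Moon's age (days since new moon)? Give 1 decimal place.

From f = (1 − cos θ)/2: cos θ = 1 − 2×0.64 = -0.280; arccos → 106.3°.
Before full moon the principal value applies: θ = 106.3°.
Age = 29.53 × 106.3°/360° ≈ 8.72 days.

8.7 days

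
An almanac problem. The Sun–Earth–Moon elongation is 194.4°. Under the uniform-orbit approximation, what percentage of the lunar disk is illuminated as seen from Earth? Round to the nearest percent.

cos 194.4° = (-0.969), so f = (1 − (-0.969))/2 = 0.984, i.e. 98%.

98%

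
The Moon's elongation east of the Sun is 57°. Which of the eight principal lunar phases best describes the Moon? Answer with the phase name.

waxing crescent

57° lies in the waxing crescent sector of the 8-phase cycle.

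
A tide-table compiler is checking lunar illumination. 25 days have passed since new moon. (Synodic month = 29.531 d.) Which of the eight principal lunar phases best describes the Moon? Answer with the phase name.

waning crescent

θ ≈ 360° × 25/29.531 = 305°, which falls in the waning crescent sector.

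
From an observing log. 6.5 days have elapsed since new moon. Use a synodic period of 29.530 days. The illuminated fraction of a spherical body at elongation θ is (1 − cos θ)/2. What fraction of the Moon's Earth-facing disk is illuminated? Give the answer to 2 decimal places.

Elongation θ = 360° × 6.5/29.530 ≈ 79.2°.
cos 79.2° = 0.187, so f = (1 − 0.187)/2 = 0.407.

0.41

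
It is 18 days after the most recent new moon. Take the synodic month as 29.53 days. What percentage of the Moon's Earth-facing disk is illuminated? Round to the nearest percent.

The Moon has covered 18/29.53 of its cycle, so θ ≈ 360° × 18/29.53 = 219.4°.
cos 219.4° = (-0.772), so f = (1 − (-0.772))/2 = 0.886, so 89%.

89%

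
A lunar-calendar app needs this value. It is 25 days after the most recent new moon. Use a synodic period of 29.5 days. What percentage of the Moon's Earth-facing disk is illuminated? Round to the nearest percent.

The Moon has covered 25/29.5 of its cycle, so θ ≈ 360° × 25/29.5 = 305.1°.
With cos θ = 0.575, the lit fraction is (1 − 0.575)/2 ≈ 0.213, so 21%.

21%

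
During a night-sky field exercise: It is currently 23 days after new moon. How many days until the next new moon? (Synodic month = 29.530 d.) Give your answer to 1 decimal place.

6.5 days

The next new moon completes the synodic month: 29.530 − 23 = 6.530 days.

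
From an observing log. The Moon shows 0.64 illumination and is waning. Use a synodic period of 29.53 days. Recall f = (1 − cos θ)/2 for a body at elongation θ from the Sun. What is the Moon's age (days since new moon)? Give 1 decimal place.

Invert f = (1 − cos θ)/2 to get cos θ = 1 − 2(0.64) = -0.280, hence θ₀ = arccos -0.280 = 106.3°.
Since the Moon is past full (waning), take the reflex angle: θ = 360° − 106.3° = 253.7°.
That fraction of the synodic month is 253.7/360 × 29.53 d ≈ 20.81 d.

20.8 days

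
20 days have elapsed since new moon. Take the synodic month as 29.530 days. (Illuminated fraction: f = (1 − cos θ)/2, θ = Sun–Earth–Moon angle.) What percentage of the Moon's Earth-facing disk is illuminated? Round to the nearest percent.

72%

The Moon has covered 20/29.530 of its cycle, so θ ≈ 360° × 20/29.530 = 243.8°.
Illuminated fraction = (1 − cos 243.8°)/2 = (1 − (-0.441))/2 ≈ 0.721, so 72%.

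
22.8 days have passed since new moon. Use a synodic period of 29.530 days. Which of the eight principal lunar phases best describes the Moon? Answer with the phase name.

θ ≈ 360° × 22.8/29.530 = 278°, which falls in the last quarter sector.

last quarter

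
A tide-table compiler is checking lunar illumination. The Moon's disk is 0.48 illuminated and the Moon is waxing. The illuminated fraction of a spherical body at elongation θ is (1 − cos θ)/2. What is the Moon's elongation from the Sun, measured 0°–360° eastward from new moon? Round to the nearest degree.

88°

Invert f = (1 − cos θ)/2 to get cos θ = 1 − 2(0.48) = 0.040, hence θ₀ = arccos 0.040 = 87.7°.
The Moon is waxing (0°–180°), so θ = 87.7° directly.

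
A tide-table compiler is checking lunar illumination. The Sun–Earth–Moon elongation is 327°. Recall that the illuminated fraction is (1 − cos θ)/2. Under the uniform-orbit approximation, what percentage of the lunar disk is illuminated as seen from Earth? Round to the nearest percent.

cos 327° = 0.839, so f = (1 − 0.839)/2 = 0.081, i.e. 8%.

8%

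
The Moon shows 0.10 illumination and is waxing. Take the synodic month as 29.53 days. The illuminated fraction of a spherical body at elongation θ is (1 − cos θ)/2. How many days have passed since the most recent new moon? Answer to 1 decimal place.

Invert f = (1 − cos θ)/2 to get cos θ = 1 − 2(0.10) = 0.800, hence θ₀ = arccos 0.800 = 36.9°.
The Moon is waxing (0°–180°), so θ = 36.9° directly.
At 360°/29.53 d per day, 36.9° corresponds to 3.02 days.

3.0 days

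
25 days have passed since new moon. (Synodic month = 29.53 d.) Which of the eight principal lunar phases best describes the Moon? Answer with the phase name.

At 25/29.53 of the cycle, θ ≈ 305° — the waning crescent range.

waning crescent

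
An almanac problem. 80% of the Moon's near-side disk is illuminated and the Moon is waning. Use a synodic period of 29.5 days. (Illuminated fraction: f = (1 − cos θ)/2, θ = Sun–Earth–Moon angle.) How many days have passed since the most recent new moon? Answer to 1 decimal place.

From f = (1 − cos θ)/2: cos θ = 1 − 2×0.80 = -0.600; arccos → 126.9°.
Since the Moon is past full (waning), take the reflex angle: θ = 360° − 126.9° = 233.1°.
At 360°/29.5 d per day, 233.1° corresponds to 19.10 days.

19.1 days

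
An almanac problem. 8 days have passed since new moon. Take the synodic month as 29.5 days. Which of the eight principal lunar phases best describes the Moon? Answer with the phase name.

first quarter

At 8/29.5 of the cycle, θ ≈ 98° — the first quarter range.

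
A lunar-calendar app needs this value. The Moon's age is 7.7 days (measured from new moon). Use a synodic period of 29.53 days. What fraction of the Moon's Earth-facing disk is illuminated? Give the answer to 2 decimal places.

Phase angle: θ = 360°·(7.7 d)/(29.53 d) = 93.9°.
Illuminated fraction = (1 − cos 93.9°)/2 = (1 − (-0.068))/2 ≈ 0.534.

0.53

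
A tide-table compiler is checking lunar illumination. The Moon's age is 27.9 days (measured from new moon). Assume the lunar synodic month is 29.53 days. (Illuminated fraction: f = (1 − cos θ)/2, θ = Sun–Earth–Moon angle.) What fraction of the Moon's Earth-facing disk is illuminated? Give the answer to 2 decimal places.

0.03

The Moon has covered 27.9/29.53 of its cycle, so θ ≈ 360° × 27.9/29.53 = 340.1°.
Illuminated fraction = (1 − cos 340.1°)/2 = (1 − 0.940)/2 ≈ 0.030.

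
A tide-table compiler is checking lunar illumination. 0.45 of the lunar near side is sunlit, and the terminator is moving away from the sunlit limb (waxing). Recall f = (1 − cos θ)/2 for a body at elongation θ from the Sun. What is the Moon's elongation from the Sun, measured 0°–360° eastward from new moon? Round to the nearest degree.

84°

Invert f = (1 − cos θ)/2 to get cos θ = 1 − 2(0.45) = 0.100, hence θ₀ = arccos 0.100 = 84.3°.
Before full moon the principal value applies: θ = 84.3°.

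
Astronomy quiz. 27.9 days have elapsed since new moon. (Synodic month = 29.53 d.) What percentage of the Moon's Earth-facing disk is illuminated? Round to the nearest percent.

Phase angle: θ = 360°·(27.9 d)/(29.53 d) = 340.1°.
Illuminated fraction = (1 − cos 340.1°)/2 = (1 − 0.940)/2 ≈ 0.030, so 3%.

3%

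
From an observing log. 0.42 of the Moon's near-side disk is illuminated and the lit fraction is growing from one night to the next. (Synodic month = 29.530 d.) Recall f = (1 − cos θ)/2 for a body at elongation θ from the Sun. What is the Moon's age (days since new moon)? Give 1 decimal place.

6.6 days

cos θ = 1 − 2f = 0.160, giving a principal value of 80.8°.
Before full moon the principal value applies: θ = 80.8°.
That fraction of the synodic month is 80.8/360 × 29.530 d ≈ 6.63 d.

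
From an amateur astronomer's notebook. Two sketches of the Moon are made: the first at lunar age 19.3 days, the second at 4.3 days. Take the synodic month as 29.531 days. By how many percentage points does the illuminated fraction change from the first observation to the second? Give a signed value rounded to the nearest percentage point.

First observation: θ = 360°·19.3/29.531 = 235.3°, so f = 0.785.
Second observation: θ = 52.4°, f = 0.195.
Δf = 0.195 − 0.785 = -0.590, i.e. -59 pp.

-59 percentage points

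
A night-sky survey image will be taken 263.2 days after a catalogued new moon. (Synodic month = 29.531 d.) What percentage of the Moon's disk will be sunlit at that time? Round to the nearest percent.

263.2 d spans 8 complete synodic months (8 × 29.531 = 236.25 d) plus 26.95 d.
The Moon has covered 26.95/29.531 of its cycle, so θ ≈ 360° × 26.95/29.531 = 328.6°.
cos 328.6° = 0.853, so f = (1 − 0.853)/2 = 0.073, so 7%.

7%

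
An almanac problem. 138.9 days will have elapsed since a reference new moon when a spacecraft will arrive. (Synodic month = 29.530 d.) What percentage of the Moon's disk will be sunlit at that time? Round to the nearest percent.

138.9 d spans 4 complete synodic months (4 × 29.530 = 118.12 d) plus 20.78 d.
Elongation θ = 360° × 20.78/29.530 ≈ 253.3°.
cos 253.3° = (-0.287), so f = (1 − (-0.287))/2 = 0.643, so 64%.

64%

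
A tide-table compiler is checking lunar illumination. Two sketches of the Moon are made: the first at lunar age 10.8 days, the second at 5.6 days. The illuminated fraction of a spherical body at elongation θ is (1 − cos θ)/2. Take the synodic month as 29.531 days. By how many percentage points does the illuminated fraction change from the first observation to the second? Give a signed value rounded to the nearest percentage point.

θ₁ = 360° × 10.8/29.531 = 131.7°, f₁ = (1 − cos θ₁)/2 = 0.832.
θ₂ = 360° × 5.6/29.531 = 68.3°, f₂ = (1 − cos θ₂)/2 = 0.315.
Change = f₂ − f₁ = -0.517 → -52 percentage points.

-52 pp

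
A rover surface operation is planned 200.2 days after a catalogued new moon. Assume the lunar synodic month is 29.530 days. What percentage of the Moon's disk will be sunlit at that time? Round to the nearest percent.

41%

200.2/29.530 = 6.780 lunations, so 6 complete cycles and 23.02 d into the next.
The Moon has covered 23.02/29.530 of its cycle, so θ ≈ 360° × 23.02/29.530 = 280.6°.
cos 280.6° = 0.185, so f = (1 − 0.185)/2 = 0.408, so 41%.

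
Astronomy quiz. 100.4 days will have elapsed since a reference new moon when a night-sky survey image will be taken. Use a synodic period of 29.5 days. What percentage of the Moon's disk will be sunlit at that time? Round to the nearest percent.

91%

Reduce mod P: 100.4 − 3×29.5 = 11.90 d into the current lunation.
Phase angle: θ = 360°·(11.90 d)/(29.5 d) = 145.2°.
Illuminated fraction = (1 − cos 145.2°)/2 = (1 − (-0.821))/2 ≈ 0.911, so 91%.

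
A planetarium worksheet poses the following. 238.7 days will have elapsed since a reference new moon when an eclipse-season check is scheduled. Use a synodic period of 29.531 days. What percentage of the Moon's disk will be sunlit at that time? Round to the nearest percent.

7%

Reduce mod P: 238.7 − 8×29.531 = 2.45 d into the current lunation.
Elongation θ = 360° × 2.45/29.531 ≈ 29.9°.
cos 29.9° = 0.867, so f = (1 − 0.867)/2 = 0.067, so 7%.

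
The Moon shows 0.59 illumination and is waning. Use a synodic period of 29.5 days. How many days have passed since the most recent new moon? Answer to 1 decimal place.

21.3 days

Invert f = (1 − cos θ)/2 to get cos θ = 1 − 2(0.59) = -0.180, hence θ₀ = arccos -0.180 = 100.4°.
Since the Moon is past full (waning), take the reflex angle: θ = 360° − 100.4° = 259.6°.
Age = 29.5 × 259.6°/360° ≈ 21.28 days.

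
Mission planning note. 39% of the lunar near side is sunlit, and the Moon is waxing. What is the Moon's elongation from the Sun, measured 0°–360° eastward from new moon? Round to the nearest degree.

77°

cos θ = 1 − 2f = 0.220, giving a principal value of 77.3°.
Before full moon the principal value applies: θ = 77.3°.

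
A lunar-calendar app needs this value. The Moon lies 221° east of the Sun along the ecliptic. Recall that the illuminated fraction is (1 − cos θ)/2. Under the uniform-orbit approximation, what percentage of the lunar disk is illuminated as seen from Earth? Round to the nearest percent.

Half-versine of 221°: (1 − (-0.755))/2 = 0.877, i.e. 88%.

88%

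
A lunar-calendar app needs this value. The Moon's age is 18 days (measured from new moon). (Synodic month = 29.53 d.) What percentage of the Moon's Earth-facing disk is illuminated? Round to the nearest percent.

89%

The Moon has covered 18/29.53 of its cycle, so θ ≈ 360° × 18/29.53 = 219.4°.
cos 219.4° = (-0.772), so f = (1 − (-0.772))/2 = 0.886, so 89%.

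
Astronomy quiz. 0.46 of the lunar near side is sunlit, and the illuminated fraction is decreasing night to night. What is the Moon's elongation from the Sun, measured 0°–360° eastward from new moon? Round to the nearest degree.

275°

Invert f = (1 − cos θ)/2 to get cos θ = 1 − 2(0.46) = 0.080, hence θ₀ = arccos 0.080 = 85.4°.
Waning ⇒ past full, so θ = 360° − 85.4° = 274.6°.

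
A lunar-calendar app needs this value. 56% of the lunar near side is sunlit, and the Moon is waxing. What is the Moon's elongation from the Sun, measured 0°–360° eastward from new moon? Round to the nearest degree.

From f = (1 − cos θ)/2: cos θ = 1 − 2×0.56 = -0.120; arccos → 96.9°.
Before full moon the principal value applies: θ = 96.9°.

97°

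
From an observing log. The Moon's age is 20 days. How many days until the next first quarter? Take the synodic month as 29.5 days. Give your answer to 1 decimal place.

16.9 days

First quarter is 0.25 of the way through the cycle: age 0.25 × 29.5 = 7.375 d.
This lunation's first quarter (7.375 d) has passed, so add one period: 36.875 − 20 = 16.875 days.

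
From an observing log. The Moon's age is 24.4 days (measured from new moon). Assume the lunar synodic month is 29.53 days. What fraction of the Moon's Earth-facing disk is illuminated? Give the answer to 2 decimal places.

Phase angle: θ = 360°·(24.4 d)/(29.53 d) = 297.5°.
cos 297.5° = 0.461, so f = (1 − 0.461)/2 = 0.269.

0.27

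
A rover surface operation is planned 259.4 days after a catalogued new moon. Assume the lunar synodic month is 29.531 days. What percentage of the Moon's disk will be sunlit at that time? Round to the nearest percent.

39%

259.4 d spans 8 complete synodic months (8 × 29.531 = 236.25 d) plus 23.15 d.
Elongation θ = 360° × 23.15/29.531 ≈ 282.2°.
With cos θ = 0.212, the lit fraction is (1 − 0.212)/2 ≈ 0.394, so 39%.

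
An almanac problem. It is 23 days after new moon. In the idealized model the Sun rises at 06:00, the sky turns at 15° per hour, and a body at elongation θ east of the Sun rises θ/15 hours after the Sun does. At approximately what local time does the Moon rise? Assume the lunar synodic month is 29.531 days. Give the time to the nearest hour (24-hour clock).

01:00

Phase angle: θ = 360°·(23 d)/(29.531 d) = 280.4°.
The Moon trails the Sun by θ/15 = 280.4/15 ≈ 18.69 hours.
06:00 + 18.69 h ≈ 00:42 → 01:00 to the nearest hour.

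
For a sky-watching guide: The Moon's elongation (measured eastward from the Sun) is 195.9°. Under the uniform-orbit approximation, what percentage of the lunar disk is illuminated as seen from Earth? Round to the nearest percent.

f = (1 − cos 195.9°)/2 = (1 − (-0.962))/2 ≈ 0.981, i.e. 98%.

98%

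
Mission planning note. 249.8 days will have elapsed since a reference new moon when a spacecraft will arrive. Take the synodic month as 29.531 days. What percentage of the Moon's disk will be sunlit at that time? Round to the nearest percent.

249.8/29.531 = 8.459 lunations, so 8 complete cycles and 13.55 d into the next.
The Moon has covered 13.55/29.531 of its cycle, so θ ≈ 360° × 13.55/29.531 = 165.2°.
With cos θ = (-0.967), the lit fraction is (1 − (-0.967))/2 ≈ 0.983, so 98%.

98%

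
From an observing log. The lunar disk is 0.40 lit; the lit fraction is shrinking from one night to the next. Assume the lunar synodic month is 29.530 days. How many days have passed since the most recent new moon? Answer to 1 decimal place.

Invert f = (1 − cos θ)/2 to get cos θ = 1 − 2(0.40) = 0.200, hence θ₀ = arccos 0.200 = 78.5°.
A waning Moon lies in 180°–360°, so θ = 360° − 78.5° = 281.5°.
Age = 29.530 × 281.5°/360° ≈ 23.09 days.

23.1 days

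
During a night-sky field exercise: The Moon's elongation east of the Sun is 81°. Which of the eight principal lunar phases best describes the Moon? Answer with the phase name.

first quarter

81° lies in the first quarter sector of the 8-phase cycle.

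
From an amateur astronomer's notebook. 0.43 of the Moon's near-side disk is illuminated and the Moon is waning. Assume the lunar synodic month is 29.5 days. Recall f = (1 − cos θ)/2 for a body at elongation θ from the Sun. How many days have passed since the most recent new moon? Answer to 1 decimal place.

Invert f = (1 − cos θ)/2 to get cos θ = 1 − 2(0.43) = 0.140, hence θ₀ = arccos 0.140 = 82.0°.
A waning Moon lies in 180°–360°, so θ = 360° − 82.0° = 278.0°.
That fraction of the synodic month is 278.0/360 × 29.5 d ≈ 22.78 d.

22.8 days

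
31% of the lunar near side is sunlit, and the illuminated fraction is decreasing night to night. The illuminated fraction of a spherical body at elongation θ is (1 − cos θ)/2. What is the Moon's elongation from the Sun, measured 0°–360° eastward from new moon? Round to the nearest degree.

292°

From f = (1 − cos θ)/2: cos θ = 1 − 2×0.31 = 0.380; arccos → 67.7°.
A waning Moon lies in 180°–360°, so θ = 360° − 67.7° = 292.3°.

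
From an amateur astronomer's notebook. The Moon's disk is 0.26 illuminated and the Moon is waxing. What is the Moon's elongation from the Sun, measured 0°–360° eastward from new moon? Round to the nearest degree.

61°

cos θ = 1 − 2f = 0.480, giving a principal value of 61.3°.
Waxing ⇒ before full, so θ = 61.3°.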